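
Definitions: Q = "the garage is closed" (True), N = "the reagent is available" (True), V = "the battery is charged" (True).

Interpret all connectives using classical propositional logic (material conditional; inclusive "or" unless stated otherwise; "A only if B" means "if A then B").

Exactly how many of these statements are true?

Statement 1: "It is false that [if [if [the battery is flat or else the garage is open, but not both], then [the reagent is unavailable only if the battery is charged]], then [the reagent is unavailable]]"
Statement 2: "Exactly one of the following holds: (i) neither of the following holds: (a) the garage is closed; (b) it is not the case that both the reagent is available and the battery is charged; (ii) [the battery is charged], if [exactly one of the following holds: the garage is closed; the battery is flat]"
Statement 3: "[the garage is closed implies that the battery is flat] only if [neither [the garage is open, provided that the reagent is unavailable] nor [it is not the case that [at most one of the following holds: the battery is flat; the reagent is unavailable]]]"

Statement 1: This is ~(((~V xor ~Q) -> (~N -> V)) -> ~N).

~V = ~T = F
~Q = ~T = F
~V xor ~Q = F xor F = F
~N = ~T = F
~N -> V = F -> T = T
(~V xor ~Q) -> (~N -> V) = F -> T = T
~N = ~T = F
((~V xor ~Q) -> (~N -> V)) -> ~N = T -> F = F
~(((~V xor ~Q) -> (~N -> V)) -> ~N) = ~F = T
Hence Statement 1 is true.

Statement 2: Parsed as (Q nor (N nand V)) xor ((Q xor ~V) -> V)

N nand V = T nand T = F
Q nor (N nand V) = T nor F = F
~V = ~T = F
Q xor ~V = T xor F = T
(Q xor ~V) -> V = T -> T = T
(Q nor (N nand V)) xor ((Q xor ~V) -> V) = F xor T = T
So Statement 2 is true.

Statement 3: Parsed as (Q -> ~V) -> ((~N -> ~Q) nor ~(~V nand ~N))

~V = ~T = F
Q -> ~V = T -> F = F
~N = ~T = F
~Q = ~T = F
~N -> ~Q = F -> F = T
~V = ~T = F
~N = ~T = F
~V nand ~N = F nand F = T
~(~V nand ~N) = ~T = F
(~N -> ~Q) nor ~(~V nand ~N) = T nor F = F
(Q -> ~V) -> ((~N -> ~Q) nor ~(~V nand ~N)) = F -> F = T
So Statement 3 is true.

Count: 3.

3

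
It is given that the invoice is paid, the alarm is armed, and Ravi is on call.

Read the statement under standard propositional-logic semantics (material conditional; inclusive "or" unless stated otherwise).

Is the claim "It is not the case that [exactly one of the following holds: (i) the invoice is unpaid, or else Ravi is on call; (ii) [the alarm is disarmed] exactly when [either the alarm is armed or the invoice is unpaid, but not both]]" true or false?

Let P = "the invoice is paid" (True), R = "Ravi is on call" (True), Q = "the alarm is armed" (True).
Formalization: not ((not P or R) xor (not Q iff (Q xor not P)))

not P = not True = False
not P or R = False or True = True
not Q = not True = False
not P = not True = False
Q xor not P = True xor False = True
not Q iff (Q xor not P) = False iff True = False
(not P or R) xor (not Q iff (Q xor not P)) = True xor False = True
not ((not P or R) xor (not Q iff (Q xor not P))) = not True = False

False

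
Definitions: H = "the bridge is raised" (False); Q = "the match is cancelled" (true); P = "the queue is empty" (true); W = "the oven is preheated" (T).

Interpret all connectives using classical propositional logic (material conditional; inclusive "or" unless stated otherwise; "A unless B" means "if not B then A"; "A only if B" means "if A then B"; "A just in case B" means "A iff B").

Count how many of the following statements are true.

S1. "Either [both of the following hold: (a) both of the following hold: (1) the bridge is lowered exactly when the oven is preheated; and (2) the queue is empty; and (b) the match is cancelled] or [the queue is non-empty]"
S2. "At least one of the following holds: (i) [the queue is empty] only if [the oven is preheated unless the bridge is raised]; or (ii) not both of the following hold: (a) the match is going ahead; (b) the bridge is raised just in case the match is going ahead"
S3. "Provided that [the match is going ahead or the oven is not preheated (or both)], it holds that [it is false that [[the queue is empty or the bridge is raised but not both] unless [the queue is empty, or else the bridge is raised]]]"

S1: This is (((not H iff W) and P) and Q) or not P.

not H = not False = True
not H iff W = True iff True = True
(not H iff W) and P = True and True = True
((not H iff W) and P) and Q = True and True = True
not P = not True = False
(((not H iff W) and P) and Q) or not P = True or False = True
Hence S1 is true.

S2: In symbols: (P -> (W or H)) or (not Q nand (H iff not Q))

W or H = True or False = True
P -> (W or H) = True -> True = True
not Q = not True = False
not Q = not True = False
H iff not Q = False iff False = True
not Q nand (H iff not Q) = False nand True = True
(P -> (W or H)) or (not Q nand (H iff not Q)) = True or True = True
Hence S2 is true.

S3: Parsed as (not Q or not W) -> not ((P xor H) or (P or H))

not Q = not True = False
not W = not True = False
not Q or not W = False or False = False
P xor H = True xor False = True
P or H = True or False = True
(P xor H) or (P or H) = True or True = True
not ((P xor H) or (P or H)) = not True = False
(not Q or not W) -> not ((P xor H) or (P or H)) = False -> False = True
Thus S3 is true.

3 of the 3 statements are true.

3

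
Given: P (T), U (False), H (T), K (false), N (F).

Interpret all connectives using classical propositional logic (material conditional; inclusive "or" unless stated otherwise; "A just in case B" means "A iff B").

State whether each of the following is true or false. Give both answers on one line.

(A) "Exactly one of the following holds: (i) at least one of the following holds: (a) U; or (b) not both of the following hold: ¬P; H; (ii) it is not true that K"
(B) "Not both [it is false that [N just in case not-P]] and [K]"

(A) false; (B) true

(A): In symbols: (U | (~P nand H)) xor ~K

~P = ~T = F
~P nand H = F nand T = T
U | (~P nand H) = F | T = T
~K = ~F = T
(U | (~P nand H)) xor ~K = T xor T = F
Thus (A) is false.

(B): Formalization: ~(N <-> ~P) nand K

~P = ~T = F
N <-> ~P = F <-> F = T
~(N <-> ~P) = ~T = F
~(N <-> ~P) nand K = F nand F = T
So (B) is true.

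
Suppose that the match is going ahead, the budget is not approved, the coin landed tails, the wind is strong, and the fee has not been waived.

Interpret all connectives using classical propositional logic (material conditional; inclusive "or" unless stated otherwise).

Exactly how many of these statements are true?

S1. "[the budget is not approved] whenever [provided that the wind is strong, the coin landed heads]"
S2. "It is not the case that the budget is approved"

2

Let G = "the wind is strong" (T), N = "the coin landed heads" (F), L = "the budget is approved" (F).

S1: This is (G → N) → ¬L.

G → N = T → F = F
¬L = ¬F = T
(G → N) → ¬L = F → T = T
Hence S1 is true.

S2: In symbols: ¬L

¬L = ¬F = T
Hence S2 is true.

2 of the 2 statements are true.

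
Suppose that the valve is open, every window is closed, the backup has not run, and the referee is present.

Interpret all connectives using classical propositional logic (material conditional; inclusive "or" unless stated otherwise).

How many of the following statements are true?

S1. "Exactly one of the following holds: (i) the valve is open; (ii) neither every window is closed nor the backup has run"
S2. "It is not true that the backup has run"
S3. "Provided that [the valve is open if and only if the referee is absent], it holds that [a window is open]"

Let V = "the valve is open" (T), R = "a window is open" (F), L = "the backup has run" (F), M = "the referee is present" (T).

S1: Formalization: V xor (~R nor L)

~R = ~F = T
~R nor L = T nor F = F
V xor (~R nor L) = T xor F = T
Hence S1 is true.

S2: Formalization: ~L

~L = ~F = T
Thus S2 is true.

S3: This is (V <-> ~M) -> R.

~M = ~T = F
V <-> ~M = T <-> F = F
(V <-> ~M) -> R = F -> F = T
Thus S3 is true.

3 of the 3 statements are true (S1, S2, S3).

3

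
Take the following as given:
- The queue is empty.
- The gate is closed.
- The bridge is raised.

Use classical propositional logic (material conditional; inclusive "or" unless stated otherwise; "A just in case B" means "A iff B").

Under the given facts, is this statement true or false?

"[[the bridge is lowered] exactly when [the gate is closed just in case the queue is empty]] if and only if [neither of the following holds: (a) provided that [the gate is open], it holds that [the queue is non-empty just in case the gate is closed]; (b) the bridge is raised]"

True.

Let K = "the bridge is raised" (T), U = "the gate is open" (F), P = "the queue is empty" (T).
Parsed as (~K <-> (~U <-> P)) <-> ((U -> (~P <-> ~U)) nor K)

~K = ~T = F
~U = ~F = T
~U <-> P = T <-> T = T
~K <-> (~U <-> P) = F <-> T = F
~P = ~T = F
~U = ~F = T
~P <-> ~U = F <-> T = F
U -> (~P <-> ~U) = F -> F = T
(U -> (~P <-> ~U)) nor K = T nor T = F
(~K <-> (~U <-> P)) <-> ((U -> (~P <-> ~U)) nor K) = F <-> F = T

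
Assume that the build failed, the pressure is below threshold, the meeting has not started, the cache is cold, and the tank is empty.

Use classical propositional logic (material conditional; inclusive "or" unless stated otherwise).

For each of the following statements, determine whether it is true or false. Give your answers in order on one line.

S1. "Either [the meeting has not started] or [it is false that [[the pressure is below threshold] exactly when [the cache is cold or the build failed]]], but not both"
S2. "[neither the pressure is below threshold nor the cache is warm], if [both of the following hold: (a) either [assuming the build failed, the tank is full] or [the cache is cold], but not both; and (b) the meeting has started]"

S1 True; S2 True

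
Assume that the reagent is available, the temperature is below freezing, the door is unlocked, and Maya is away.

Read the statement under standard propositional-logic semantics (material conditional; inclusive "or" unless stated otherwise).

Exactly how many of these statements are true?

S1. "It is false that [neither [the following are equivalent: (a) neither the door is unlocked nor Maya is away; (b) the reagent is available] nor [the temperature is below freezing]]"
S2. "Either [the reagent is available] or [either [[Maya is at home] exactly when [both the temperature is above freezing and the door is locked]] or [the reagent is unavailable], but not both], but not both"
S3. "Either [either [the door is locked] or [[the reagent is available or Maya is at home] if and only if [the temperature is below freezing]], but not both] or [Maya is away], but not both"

1

Let R = "the door is locked" (False), S = "Maya is at home" (False), P = "the reagent is available" (True), Q = "the temperature is below freezing" (True).

S1: Formalization: not (((not R nor not S) iff P) nor Q)

not R = not False = True
not S = not False = True
not R nor not S = True nor True = False
(not R nor not S) iff P = False iff True = False
((not R nor not S) iff P) nor Q = False nor True = False
not (((not R nor not S) iff P) nor Q) = not False = True
So S1 is true.

S2: Formalization: P xor ((S iff (not Q and R)) xor not P)

not Q = not True = False
not Q and R = False and False = False
S iff (not Q and R) = False iff False = True
not P = not True = False
(S iff (not Q and R)) xor not P = True xor False = True
P xor ((S iff (not Q and R)) xor not P) = True xor True = False
So S2 is false.

S3: Parsed as (R xor ((P or S) iff Q)) xor not S

P or S = True or False = True
(P or S) iff Q = True iff True = True
R xor ((P or S) iff Q) = False xor True = True
not S = not False = True
(R xor ((P or S) iff Q)) xor not S = True xor True = False
Thus S3 is false.

1 of the 3 statements is true (S1).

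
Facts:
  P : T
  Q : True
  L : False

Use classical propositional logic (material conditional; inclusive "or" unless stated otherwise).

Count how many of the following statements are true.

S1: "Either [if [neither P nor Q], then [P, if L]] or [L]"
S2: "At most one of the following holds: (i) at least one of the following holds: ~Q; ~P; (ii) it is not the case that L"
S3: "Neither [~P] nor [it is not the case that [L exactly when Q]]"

2

S1: This is ((P ↓ Q) → (L → P)) ∨ L.

P ↓ Q = T ↓ T = F
L → P = F → T = T
(P ↓ Q) → (L → P) = F → T = T
((P ↓ Q) → (L → P)) ∨ L = T ∨ F = T
Hence S1 is true.

S2: Formalization: (¬Q ∨ ¬P) ↑ ¬L

¬Q = ¬T = F
¬P = ¬T = F
¬Q ∨ ¬P = F ∨ F = F
¬L = ¬F = T
(¬Q ∨ ¬P) ↑ ¬L = F ↑ T = T
Thus S2 is true.

S3: In symbols: ¬P ↓ ¬(L ↔ Q)

¬P = ¬T = F
L ↔ Q = F ↔ T = F
¬(L ↔ Q) = ¬F = T
¬P ↓ ¬(L ↔ Q) = F ↓ T = F
Thus S3 is false.

Count: 2.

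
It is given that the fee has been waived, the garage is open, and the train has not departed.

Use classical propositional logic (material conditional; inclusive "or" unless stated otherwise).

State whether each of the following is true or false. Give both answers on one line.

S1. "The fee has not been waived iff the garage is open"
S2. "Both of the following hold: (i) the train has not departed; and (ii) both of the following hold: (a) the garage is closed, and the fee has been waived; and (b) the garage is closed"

Let P = "the fee has been waived" (T), Q = "the garage is closed" (F), R = "the train has departed" (F).

S1: This is ~P <-> ~Q.

~P = ~T = F
~Q = ~F = T
~P <-> ~Q = F <-> T = F
Hence S1 is false.

S2: Formalization: ~R & ((Q & P) & Q)

~R = ~F = T
Q & P = F & T = F
(Q & P) & Q = F & F = F
~R & ((Q & P) & Q) = T & F = F
Hence S2 is false.

S1 false, S2 false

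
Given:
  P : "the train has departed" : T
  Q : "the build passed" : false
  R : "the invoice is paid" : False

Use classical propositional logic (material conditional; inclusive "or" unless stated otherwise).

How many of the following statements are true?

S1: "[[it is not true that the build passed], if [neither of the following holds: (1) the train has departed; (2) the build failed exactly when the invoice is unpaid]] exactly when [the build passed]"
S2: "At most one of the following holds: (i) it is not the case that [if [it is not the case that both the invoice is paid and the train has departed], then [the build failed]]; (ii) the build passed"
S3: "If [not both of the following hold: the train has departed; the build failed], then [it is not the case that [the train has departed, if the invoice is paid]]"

2

S1: Parsed as ((P nor (not Q iff not R)) -> not Q) iff Q

not Q = not False = True
not R = not False = True
not Q iff not R = True iff True = True
P nor (not Q iff not R) = True nor True = False
not Q = not False = True
(P nor (not Q iff not R)) -> not Q = False -> True = True
((P nor (not Q iff not R)) -> not Q) iff Q = True iff False = False
So S1 is false.

S2: Parsed as not ((R nand P) -> not Q) nand Q

R nand P = False nand True = True
not Q = not False = True
(R nand P) -> not Q = True -> True = True
not ((R nand P) -> not Q) = not True = False
not ((R nand P) -> not Q) nand Q = False nand False = True
Hence S2 is true.

S3: In symbols: (P nand not Q) -> not (R -> P)

not Q = not False = True
P nand not Q = True nand True = False
R -> P = False -> True = True
not (R -> P) = not True = False
(P nand not Q) -> not (R -> P) = False -> False = True
Thus S3 is true.

True statements: 2.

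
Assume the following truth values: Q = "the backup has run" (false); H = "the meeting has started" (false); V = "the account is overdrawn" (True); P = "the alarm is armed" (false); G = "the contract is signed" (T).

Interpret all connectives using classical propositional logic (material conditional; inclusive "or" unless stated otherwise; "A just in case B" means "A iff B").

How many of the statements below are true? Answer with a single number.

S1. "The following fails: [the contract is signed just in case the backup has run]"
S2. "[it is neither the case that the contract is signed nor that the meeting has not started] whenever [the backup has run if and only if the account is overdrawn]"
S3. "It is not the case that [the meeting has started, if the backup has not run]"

S1: This is ~(G <-> Q).

G <-> Q = T <-> F = F
~(G <-> Q) = ~F = T
Thus S1 is true.

S2: Formalization: (Q <-> V) -> (G nor ~H)

Q <-> V = F <-> T = F
~H = ~F = T
G nor ~H = T nor T = F
(Q <-> V) -> (G nor ~H) = F -> F = T
So S2 is true.

S3: Parsed as ~(~Q -> H)

~Q = ~F = T
~Q -> H = T -> F = F
~(~Q -> H) = ~F = T
Thus S3 is true.

Count: 3.

3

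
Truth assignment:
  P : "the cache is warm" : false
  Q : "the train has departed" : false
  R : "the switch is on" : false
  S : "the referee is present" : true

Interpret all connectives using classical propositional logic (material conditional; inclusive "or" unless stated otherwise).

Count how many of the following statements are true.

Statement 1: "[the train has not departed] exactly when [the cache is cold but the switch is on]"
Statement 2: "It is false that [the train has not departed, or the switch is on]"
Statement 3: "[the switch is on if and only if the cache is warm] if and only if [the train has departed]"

0

Statement 1: Parsed as not Q iff (not P and R)

not Q = not False = True
not P = not False = True
not P and R = True and False = False
not Q iff (not P and R) = True iff False = False
So Statement 1 is false.

Statement 2: This is not (not Q or R).

not Q = not False = True
not Q or R = True or False = True
not (not Q or R) = not True = False
So Statement 2 is false.

Statement 3: Formalization: (R iff P) iff Q

R iff P = False iff False = True
(R iff P) iff Q = True iff False = False
So Statement 3 is false.

0 of the 3 statements are true (none).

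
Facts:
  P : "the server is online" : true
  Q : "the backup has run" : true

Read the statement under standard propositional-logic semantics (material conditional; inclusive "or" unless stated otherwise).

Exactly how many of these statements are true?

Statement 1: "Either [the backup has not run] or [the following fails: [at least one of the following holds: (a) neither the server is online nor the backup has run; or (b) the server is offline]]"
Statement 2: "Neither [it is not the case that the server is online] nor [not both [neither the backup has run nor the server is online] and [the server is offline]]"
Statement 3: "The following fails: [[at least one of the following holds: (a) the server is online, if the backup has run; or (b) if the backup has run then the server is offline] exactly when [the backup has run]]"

1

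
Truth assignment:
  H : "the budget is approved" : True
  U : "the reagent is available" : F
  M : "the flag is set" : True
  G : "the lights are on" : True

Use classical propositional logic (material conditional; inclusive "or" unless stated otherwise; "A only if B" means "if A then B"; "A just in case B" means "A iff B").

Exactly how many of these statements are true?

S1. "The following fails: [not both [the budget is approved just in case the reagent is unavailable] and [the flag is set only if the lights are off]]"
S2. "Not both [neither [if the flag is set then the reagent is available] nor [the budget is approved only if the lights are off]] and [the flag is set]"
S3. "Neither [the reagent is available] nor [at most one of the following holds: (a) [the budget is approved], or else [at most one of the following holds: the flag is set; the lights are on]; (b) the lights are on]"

1

S1: This is ¬((H ↔ ¬U) ↑ (M → ¬G)).

¬U = ¬F = T
H ↔ ¬U = T ↔ T = T
¬G = ¬T = F
M → ¬G = T → F = F
(H ↔ ¬U) ↑ (M → ¬G) = T ↑ F = T
¬((H ↔ ¬U) ↑ (M → ¬G)) = ¬T = F
Thus S1 is false.

S2: Formalization: ((M → U) ↓ (H → ¬G)) ↑ M

M → U = T → F = F
¬G = ¬T = F
H → ¬G = T → F = F
(M → U) ↓ (H → ¬G) = F ↓ F = T
((M → U) ↓ (H → ¬G)) ↑ M = T ↑ T = F
Thus S2 is false.

S3: This is U ↓ ((H ∨ (M ↑ G)) ↑ G).

M ↑ G = T ↑ T = F
H ∨ (M ↑ G) = T ∨ F = T
(H ∨ (M ↑ G)) ↑ G = T ↑ T = F
U ↓ ((H ∨ (M ↑ G)) ↑ G) = F ↓ F = T
Thus S3 is true.

1 of the 3 statements is true (S3).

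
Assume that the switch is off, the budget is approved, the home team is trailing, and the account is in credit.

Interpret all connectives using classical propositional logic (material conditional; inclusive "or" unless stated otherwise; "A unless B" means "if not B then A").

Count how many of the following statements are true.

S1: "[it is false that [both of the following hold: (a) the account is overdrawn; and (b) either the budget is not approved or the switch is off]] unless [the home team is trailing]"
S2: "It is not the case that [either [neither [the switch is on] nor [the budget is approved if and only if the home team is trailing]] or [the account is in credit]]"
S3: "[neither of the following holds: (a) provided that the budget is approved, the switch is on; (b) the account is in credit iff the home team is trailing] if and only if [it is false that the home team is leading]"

1

Let S = "the account is overdrawn" (F), Q = "the budget is approved" (T), P = "the switch is on" (F), R = "the home team is leading" (F).

S1: This is ~(S & (~Q | ~P)) | ~R.

~Q = ~T = F
~P = ~F = T
~Q | ~P = F | T = T
S & (~Q | ~P) = F & T = F
~(S & (~Q | ~P)) = ~F = T
~R = ~F = T
~(S & (~Q | ~P)) | ~R = T | T = T
Thus S1 is true.

S2: This is ~((P nor (Q <-> ~R)) | ~S).

~R = ~F = T
Q <-> ~R = T <-> T = T
P nor (Q <-> ~R) = F nor T = F
~S = ~F = T
(P nor (Q <-> ~R)) | ~S = F | T = T
~((P nor (Q <-> ~R)) | ~S) = ~T = F
Hence S2 is false.

S3: This is ((Q -> P) nor (~S <-> ~R)) <-> ~R.

Q -> P = T -> F = F
~S = ~F = T
~R = ~F = T
~S <-> ~R = T <-> T = T
(Q -> P) nor (~S <-> ~R) = F nor T = F
~R = ~F = T
((Q -> P) nor (~S <-> ~R)) <-> ~R = F <-> T = F
Thus S3 is false.

1 of the 3 statements is true (S1).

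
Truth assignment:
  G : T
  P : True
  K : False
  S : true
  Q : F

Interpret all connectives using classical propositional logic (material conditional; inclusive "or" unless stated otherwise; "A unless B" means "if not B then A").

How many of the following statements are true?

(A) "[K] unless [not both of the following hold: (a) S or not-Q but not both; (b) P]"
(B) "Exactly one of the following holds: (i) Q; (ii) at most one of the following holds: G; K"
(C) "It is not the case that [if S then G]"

2

(A): This is K | ((S xor ~Q) nand P).

~Q = ~F = T
S xor ~Q = T xor T = F
(S xor ~Q) nand P = F nand T = T
K | ((S xor ~Q) nand P) = F | T = T
So (A) is true.

(B): In symbols: Q xor (G nand K)

G nand K = T nand F = T
Q xor (G nand K) = F xor T = T
So (B) is true.

(C): In symbols: ~(S -> G)

S -> G = T -> T = T
~(S -> G) = ~T = F
So (C) is false.

2 of the 3 statements are true.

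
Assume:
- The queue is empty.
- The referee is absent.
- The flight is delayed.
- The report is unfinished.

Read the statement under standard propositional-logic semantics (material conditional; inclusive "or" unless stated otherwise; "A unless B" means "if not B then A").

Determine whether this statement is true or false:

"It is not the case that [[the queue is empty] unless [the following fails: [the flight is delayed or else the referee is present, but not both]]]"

The statement is false.

Let P = "the queue is empty" (T), R = "the flight is delayed" (T), Q = "the referee is present" (F).
Parsed as ¬(P ∨ ¬(R ⊕ Q))

R ⊕ Q = T ⊕ F = T
¬(R ⊕ Q) = ¬T = F
P ∨ ¬(R ⊕ Q) = T ∨ F = T
¬(P ∨ ¬(R ⊕ Q)) = ¬T = F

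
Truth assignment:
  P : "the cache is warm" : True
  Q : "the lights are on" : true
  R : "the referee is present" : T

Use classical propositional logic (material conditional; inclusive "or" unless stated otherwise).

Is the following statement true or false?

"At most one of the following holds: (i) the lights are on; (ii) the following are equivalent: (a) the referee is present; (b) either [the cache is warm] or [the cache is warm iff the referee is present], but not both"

Values: Q=T, R=T, P=T.
Formalization: Q ↑ (R ↔ (P ⊕ (P ↔ R)))

P ↔ R = T ↔ T = T
P ⊕ (P ↔ R) = T ⊕ T = F
R ↔ (P ⊕ (P ↔ R)) = T ↔ F = F
Q ↑ (R ↔ (P ⊕ (P ↔ R))) = T ↑ F = T

True.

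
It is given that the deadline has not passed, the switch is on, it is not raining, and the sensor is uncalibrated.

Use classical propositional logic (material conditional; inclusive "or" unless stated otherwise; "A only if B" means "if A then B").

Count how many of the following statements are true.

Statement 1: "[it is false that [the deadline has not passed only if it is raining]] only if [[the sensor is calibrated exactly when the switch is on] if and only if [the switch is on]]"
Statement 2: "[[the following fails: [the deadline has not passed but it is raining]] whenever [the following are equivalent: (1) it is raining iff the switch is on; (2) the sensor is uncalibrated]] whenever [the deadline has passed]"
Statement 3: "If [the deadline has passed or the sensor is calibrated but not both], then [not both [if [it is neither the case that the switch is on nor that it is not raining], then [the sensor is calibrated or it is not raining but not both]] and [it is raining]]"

2

Let P = "the deadline has passed" (False), R = "it is raining" (False), S = "the sensor is calibrated" (False), Q = "the switch is on" (True).

Statement 1: In symbols: not (not P -> R) -> ((S iff Q) iff Q)

not P = not False = True
not P -> R = True -> False = False
not (not P -> R) = not False = True
S iff Q = False iff True = False
(S iff Q) iff Q = False iff True = False
not (not P -> R) -> ((S iff Q) iff Q) = True -> False = False
Thus Statement 1 is false.

Statement 2: In symbols: P -> (((R iff Q) iff not S) -> not (not P and R))

R iff Q = False iff True = False
not S = not False = True
(R iff Q) iff not S = False iff True = False
not P = not False = True
not P and R = True and False = False
not (not P and R) = not False = True
((R iff Q) iff not S) -> not (not P and R) = False -> True = True
P -> (((R iff Q) iff not S) -> not (not P and R)) = False -> True = True
Thus Statement 2 is true.

Statement 3: Parsed as (P xor S) -> (((Q nor not R) -> (S xor not R)) nand R)

P xor S = False xor False = False
not R = not False = True
Q nor not R = True nor True = False
not R = not False = True
S xor not R = False xor True = True
(Q nor not R) -> (S xor not R) = False -> True = True
((Q nor not R) -> (S xor not R)) nand R = True nand False = True
(P xor S) -> (((Q nor not R) -> (S xor not R)) nand R) = False -> True = True
Hence Statement 3 is true.

2 of the 3 statements are true.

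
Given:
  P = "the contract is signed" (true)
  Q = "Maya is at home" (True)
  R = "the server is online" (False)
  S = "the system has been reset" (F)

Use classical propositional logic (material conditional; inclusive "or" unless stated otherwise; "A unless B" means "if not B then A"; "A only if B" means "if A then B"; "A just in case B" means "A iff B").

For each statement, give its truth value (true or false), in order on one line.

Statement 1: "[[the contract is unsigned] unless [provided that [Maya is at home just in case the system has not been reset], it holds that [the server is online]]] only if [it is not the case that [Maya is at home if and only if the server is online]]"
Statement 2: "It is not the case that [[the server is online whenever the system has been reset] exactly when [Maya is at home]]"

Statement 1 true / Statement 2 false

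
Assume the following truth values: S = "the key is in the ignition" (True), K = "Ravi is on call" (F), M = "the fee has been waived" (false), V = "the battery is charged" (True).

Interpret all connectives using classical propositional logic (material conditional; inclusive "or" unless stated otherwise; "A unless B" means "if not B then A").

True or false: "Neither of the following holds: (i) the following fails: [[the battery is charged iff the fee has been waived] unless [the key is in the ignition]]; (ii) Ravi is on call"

True

In symbols: ~((V <-> M) | S) nor K

V <-> M = T <-> F = F
(V <-> M) | S = F | T = T
~((V <-> M) | S) = ~T = F
~((V <-> M) | S) nor K = F nor F = T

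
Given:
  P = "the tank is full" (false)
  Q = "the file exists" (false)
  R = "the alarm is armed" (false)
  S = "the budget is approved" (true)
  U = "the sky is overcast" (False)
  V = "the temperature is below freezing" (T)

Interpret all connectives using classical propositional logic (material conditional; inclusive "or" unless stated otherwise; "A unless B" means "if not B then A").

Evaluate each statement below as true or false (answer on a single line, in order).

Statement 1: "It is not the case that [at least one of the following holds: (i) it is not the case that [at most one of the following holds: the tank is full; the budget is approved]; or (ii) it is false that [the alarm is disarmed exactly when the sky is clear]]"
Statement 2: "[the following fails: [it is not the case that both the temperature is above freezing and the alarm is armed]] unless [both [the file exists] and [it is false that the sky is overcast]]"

Statement 1 T; Statement 2 F

Statement 1: Formalization: ~(~(P nand S) | ~(~R <-> ~U))

P nand S = F nand T = T
~(P nand S) = ~T = F
~R = ~F = T
~U = ~F = T
~R <-> ~U = T <-> T = T
~(~R <-> ~U) = ~T = F
~(P nand S) | ~(~R <-> ~U) = F | F = F
~(~(P nand S) | ~(~R <-> ~U)) = ~F = T
So Statement 1 is true.

Statement 2: In symbols: ~(~V nand R) | (Q & ~U)

~V = ~T = F
~V nand R = F nand F = T
~(~V nand R) = ~T = F
~U = ~F = T
Q & ~U = F & T = F
~(~V nand R) | (Q & ~U) = F | F = F
So Statement 2 is false.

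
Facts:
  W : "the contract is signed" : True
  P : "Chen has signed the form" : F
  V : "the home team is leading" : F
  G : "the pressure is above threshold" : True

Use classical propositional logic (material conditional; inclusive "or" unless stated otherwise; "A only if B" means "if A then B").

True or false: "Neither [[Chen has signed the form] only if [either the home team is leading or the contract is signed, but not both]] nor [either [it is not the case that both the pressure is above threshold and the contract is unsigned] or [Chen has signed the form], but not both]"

The statement is false.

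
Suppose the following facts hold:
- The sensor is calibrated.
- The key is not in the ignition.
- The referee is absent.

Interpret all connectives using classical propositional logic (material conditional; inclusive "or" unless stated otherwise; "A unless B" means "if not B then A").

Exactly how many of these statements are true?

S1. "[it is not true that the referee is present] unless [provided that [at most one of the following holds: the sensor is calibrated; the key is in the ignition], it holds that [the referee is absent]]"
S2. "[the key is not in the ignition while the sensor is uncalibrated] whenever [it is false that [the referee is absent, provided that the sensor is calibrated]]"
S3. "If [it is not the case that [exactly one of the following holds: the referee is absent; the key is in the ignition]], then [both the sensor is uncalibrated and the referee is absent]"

Let V = "the referee is present" (F), M = "the sensor is calibrated" (T), G = "the key is in the ignition" (F).

S1: Formalization: ~V | ((M nand G) -> ~V)

~V = ~F = T
M nand G = T nand F = T
~V = ~F = T
(M nand G) -> ~V = T -> T = T
~V | ((M nand G) -> ~V) = T | T = T
Hence S1 is true.

S2: Formalization: ~(M -> ~V) -> (~G & ~M)

~V = ~F = T
M -> ~V = T -> T = T
~(M -> ~V) = ~T = F
~G = ~F = T
~M = ~T = F
~G & ~M = T & F = F
~(M -> ~V) -> (~G & ~M) = F -> F = T
So S2 is true.

S3: In symbols: ~(~V xor G) -> (~M & ~V)

~V = ~F = T
~V xor G = T xor F = T
~(~V xor G) = ~T = F
~M = ~T = F
~V = ~F = T
~M & ~V = F & T = F
~(~V xor G) -> (~M & ~V) = F -> F = T
Hence S3 is true.

True statements: 3 (S1, S2, S3).

3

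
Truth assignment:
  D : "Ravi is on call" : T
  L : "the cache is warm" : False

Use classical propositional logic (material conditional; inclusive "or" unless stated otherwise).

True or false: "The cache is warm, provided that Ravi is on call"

False.

In symbols: D -> L

D -> L = True -> False = False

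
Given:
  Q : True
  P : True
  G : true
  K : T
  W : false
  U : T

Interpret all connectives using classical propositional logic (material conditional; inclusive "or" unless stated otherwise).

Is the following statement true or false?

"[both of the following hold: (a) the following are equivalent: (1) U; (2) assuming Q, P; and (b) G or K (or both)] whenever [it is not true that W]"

The statement is true.

In symbols: ¬W → ((U ↔ (Q → P)) ∧ (G ∨ K))

¬W = ¬F = T
Q → P = T → T = T
U ↔ (Q → P) = T ↔ T = T
G ∨ K = T ∨ T = T
(U ↔ (Q → P)) ∧ (G ∨ K) = T ∧ T = T
¬W → ((U ↔ (Q → P)) ∧ (G ∨ K)) = T → T = T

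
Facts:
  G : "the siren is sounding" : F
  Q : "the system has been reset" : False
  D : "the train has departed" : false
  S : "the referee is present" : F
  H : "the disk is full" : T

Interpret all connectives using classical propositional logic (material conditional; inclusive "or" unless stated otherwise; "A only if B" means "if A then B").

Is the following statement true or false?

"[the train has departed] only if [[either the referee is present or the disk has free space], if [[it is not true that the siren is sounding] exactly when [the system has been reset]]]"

Values: D=False, G=False, Q=False, S=False, H=True.
Formalization: D -> ((not G iff Q) -> (S or not H))

not G = not False = True
not G iff Q = True iff False = False
not H = not True = False
S or not H = False or False = False
(not G iff Q) -> (S or not H) = False -> False = True
D -> ((not G iff Q) -> (S or not H)) = False -> True = True

True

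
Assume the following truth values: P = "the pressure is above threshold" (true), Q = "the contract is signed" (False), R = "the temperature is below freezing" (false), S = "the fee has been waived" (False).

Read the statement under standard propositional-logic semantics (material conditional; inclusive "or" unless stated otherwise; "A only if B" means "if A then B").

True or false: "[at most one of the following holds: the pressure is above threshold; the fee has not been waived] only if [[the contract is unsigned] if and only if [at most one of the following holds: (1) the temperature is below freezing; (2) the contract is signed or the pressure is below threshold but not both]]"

Values: P=T, S=F, Q=F, R=F.
This is (P ↑ ¬S) → (¬Q ↔ (R ↑ (Q ⊕ ¬P))).

¬S = ¬F = T
P ↑ ¬S = T ↑ T = F
¬Q = ¬F = T
¬P = ¬T = F
Q ⊕ ¬P = F ⊕ F = F
R ↑ (Q ⊕ ¬P) = F ↑ F = T
¬Q ↔ (R ↑ (Q ⊕ ¬P)) = T ↔ T = T
(P ↑ ¬S) → (¬Q ↔ (R ↑ (Q ⊕ ¬P))) = F → T = T

The statement is true.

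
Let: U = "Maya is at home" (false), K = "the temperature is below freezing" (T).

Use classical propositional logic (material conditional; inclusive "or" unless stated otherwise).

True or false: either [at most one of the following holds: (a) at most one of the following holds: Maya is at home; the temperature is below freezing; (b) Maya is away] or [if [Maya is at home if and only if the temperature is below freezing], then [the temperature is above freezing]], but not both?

true

In symbols: ((U ↑ K) ↑ ¬U) ⊕ ((U ↔ K) → ¬K)

U ↑ K = F ↑ T = T
¬U = ¬F = T
(U ↑ K) ↑ ¬U = T ↑ T = F
U ↔ K = F ↔ T = F
¬K = ¬T = F
(U ↔ K) → ¬K = F → F = T
((U ↑ K) ↑ ¬U) ⊕ ((U ↔ K) → ¬K) = F ⊕ T = T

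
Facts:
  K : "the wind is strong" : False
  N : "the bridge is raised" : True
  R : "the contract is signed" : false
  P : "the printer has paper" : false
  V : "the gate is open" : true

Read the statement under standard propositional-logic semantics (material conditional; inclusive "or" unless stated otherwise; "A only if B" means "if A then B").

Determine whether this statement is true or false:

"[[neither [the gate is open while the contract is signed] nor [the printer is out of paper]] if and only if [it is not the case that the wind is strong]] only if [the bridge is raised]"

Parsed as (((V ∧ R) ↓ ¬P) ↔ ¬K) → N

V ∧ R = T ∧ F = F
¬P = ¬F = T
(V ∧ R) ↓ ¬P = F ↓ T = F
¬K = ¬F = T
((V ∧ R) ↓ ¬P) ↔ ¬K = F ↔ T = F
(((V ∧ R) ↓ ¬P) ↔ ¬K) → N = F → T = T

The statement is true.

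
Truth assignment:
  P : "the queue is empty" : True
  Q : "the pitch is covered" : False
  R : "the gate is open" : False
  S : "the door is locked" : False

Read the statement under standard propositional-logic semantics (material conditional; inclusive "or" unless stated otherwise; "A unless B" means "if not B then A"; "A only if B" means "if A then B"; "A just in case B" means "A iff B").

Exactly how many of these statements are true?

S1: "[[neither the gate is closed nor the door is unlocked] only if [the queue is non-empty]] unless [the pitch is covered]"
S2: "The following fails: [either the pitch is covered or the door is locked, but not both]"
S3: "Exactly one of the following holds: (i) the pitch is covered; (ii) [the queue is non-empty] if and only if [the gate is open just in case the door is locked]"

S1: This is ((¬R ↓ ¬S) → ¬P) ∨ Q.

¬R = ¬F = T
¬S = ¬F = T
¬R ↓ ¬S = T ↓ T = F
¬P = ¬T = F
(¬R ↓ ¬S) → ¬P = F → F = T
((¬R ↓ ¬S) → ¬P) ∨ Q = T ∨ F = T
Thus S1 is true.

S2: In symbols: ¬(Q ⊕ S)

Q ⊕ S = F ⊕ F = F
¬(Q ⊕ S) = ¬F = T
Thus S2 is true.

S3: Parsed as Q ⊕ (¬P ↔ (R ↔ S))

¬P = ¬T = F
R ↔ S = F ↔ F = T
¬P ↔ (R ↔ S) = F ↔ T = F
Q ⊕ (¬P ↔ (R ↔ S)) = F ⊕ F = F
Hence S3 is false.

2 of the 3 statements are true (S1, S2).

2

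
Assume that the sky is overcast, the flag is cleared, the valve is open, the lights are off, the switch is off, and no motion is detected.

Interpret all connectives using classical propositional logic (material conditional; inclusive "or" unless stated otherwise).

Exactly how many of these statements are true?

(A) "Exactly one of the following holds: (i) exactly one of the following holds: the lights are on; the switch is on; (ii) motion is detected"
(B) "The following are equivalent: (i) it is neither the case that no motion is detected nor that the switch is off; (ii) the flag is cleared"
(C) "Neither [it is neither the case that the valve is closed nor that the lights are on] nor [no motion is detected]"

0

Let V = "the lights are on" (F), W = "the switch is on" (F), N = "motion is detected" (F), U = "the flag is set" (F), P = "the valve is open" (T).

(A): Parsed as (V ⊕ W) ⊕ N

V ⊕ W = F ⊕ F = F
(V ⊕ W) ⊕ N = F ⊕ F = F
So (A) is false.

(B): This is (¬N ↓ ¬W) ↔ ¬U.

¬N = ¬F = T
¬W = ¬F = T
¬N ↓ ¬W = T ↓ T = F
¬U = ¬F = T
(¬N ↓ ¬W) ↔ ¬U = F ↔ T = F
Hence (B) is false.

(C): This is (¬P ↓ V) ↓ ¬N.

¬P = ¬T = F
¬P ↓ V = F ↓ F = T
¬N = ¬F = T
(¬P ↓ V) ↓ ¬N = T ↓ T = F
So (C) is false.

True statements: 0 (none).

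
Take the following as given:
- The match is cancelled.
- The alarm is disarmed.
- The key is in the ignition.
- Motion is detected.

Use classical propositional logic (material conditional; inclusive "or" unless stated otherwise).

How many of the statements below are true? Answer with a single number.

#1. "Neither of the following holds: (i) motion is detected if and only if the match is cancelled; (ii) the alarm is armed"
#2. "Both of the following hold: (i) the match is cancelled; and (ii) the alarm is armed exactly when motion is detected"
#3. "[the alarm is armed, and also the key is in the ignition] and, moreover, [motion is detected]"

0

Let S = "motion is detected" (True), P = "the match is cancelled" (True), Q = "the alarm is armed" (False), R = "the key is in the ignition" (True).

#1: Formalization: (S iff P) nor Q

S iff P = True iff True = True
(S iff P) nor Q = True nor False = False
Hence #1 is false.

#2: Formalization: P and (Q iff S)

Q iff S = False iff True = False
P and (Q iff S) = True and False = False
So #2 is false.

#3: In symbols: (Q and R) and S

Q and R = False and True = False
(Q and R) and S = False and True = False
Thus #3 is false.

True statements: 0 (none).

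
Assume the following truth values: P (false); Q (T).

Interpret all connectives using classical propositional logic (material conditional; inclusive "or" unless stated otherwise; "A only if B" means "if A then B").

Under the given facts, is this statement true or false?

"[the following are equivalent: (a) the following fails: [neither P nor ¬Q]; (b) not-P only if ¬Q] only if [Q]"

True.

This is (¬(P ↓ ¬Q) ↔ (¬P → ¬Q)) → Q.

¬Q = ¬T = F
P ↓ ¬Q = F ↓ F = T
¬(P ↓ ¬Q) = ¬T = F
¬P = ¬F = T
¬Q = ¬T = F
¬P → ¬Q = T → F = F
¬(P ↓ ¬Q) ↔ (¬P → ¬Q) = F ↔ F = T
(¬(P ↓ ¬Q) ↔ (¬P → ¬Q)) → Q = T → T = T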